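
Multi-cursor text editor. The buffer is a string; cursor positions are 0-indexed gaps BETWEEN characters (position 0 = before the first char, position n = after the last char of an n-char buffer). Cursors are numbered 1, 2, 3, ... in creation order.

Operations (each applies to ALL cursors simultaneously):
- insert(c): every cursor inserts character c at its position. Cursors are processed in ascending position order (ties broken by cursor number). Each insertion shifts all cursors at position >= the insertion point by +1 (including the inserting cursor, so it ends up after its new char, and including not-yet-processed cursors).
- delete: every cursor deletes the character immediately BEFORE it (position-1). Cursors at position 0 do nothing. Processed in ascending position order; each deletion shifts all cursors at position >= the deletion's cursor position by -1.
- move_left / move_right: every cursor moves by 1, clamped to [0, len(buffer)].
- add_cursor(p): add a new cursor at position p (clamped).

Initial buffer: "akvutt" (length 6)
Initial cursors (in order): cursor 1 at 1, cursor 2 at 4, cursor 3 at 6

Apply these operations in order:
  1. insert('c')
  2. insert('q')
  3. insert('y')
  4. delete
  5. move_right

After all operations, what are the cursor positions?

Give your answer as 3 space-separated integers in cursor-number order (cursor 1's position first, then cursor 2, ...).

Answer: 4 9 12

Derivation:
After op 1 (insert('c')): buffer="ackvucttc" (len 9), cursors c1@2 c2@6 c3@9, authorship .1...2..3
After op 2 (insert('q')): buffer="acqkvucqttcq" (len 12), cursors c1@3 c2@8 c3@12, authorship .11...22..33
After op 3 (insert('y')): buffer="acqykvucqyttcqy" (len 15), cursors c1@4 c2@10 c3@15, authorship .111...222..333
After op 4 (delete): buffer="acqkvucqttcq" (len 12), cursors c1@3 c2@8 c3@12, authorship .11...22..33
After op 5 (move_right): buffer="acqkvucqttcq" (len 12), cursors c1@4 c2@9 c3@12, authorship .11...22..33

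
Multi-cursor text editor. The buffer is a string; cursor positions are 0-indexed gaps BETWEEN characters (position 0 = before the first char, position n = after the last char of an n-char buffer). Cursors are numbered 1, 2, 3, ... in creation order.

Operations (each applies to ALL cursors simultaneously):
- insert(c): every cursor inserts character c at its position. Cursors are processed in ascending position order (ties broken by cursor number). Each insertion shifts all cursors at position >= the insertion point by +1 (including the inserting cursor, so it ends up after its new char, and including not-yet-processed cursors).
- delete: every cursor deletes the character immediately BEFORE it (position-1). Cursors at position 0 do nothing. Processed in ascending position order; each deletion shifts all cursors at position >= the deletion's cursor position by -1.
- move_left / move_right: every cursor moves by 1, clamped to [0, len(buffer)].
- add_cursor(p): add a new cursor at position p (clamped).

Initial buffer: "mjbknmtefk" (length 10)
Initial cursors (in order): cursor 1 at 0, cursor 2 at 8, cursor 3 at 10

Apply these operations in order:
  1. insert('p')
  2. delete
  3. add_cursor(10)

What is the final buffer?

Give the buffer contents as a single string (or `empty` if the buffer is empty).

After op 1 (insert('p')): buffer="pmjbknmtepfkp" (len 13), cursors c1@1 c2@10 c3@13, authorship 1........2..3
After op 2 (delete): buffer="mjbknmtefk" (len 10), cursors c1@0 c2@8 c3@10, authorship ..........
After op 3 (add_cursor(10)): buffer="mjbknmtefk" (len 10), cursors c1@0 c2@8 c3@10 c4@10, authorship ..........

Answer: mjbknmtefk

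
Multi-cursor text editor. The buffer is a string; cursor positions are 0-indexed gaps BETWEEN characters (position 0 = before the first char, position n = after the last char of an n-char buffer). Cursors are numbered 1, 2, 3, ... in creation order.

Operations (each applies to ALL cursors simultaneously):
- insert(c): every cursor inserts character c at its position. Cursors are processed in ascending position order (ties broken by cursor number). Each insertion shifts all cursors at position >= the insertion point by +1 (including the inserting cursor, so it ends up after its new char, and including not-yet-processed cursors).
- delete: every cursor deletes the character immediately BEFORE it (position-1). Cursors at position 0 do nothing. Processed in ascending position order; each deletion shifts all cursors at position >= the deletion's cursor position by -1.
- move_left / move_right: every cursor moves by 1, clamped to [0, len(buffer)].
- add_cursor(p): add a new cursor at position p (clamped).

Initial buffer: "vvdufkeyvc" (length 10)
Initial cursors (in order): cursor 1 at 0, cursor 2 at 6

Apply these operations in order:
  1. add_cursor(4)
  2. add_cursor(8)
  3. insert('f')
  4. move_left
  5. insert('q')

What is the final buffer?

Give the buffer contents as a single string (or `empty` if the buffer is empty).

Answer: qfvvduqffkqfeyqfvc

Derivation:
After op 1 (add_cursor(4)): buffer="vvdufkeyvc" (len 10), cursors c1@0 c3@4 c2@6, authorship ..........
After op 2 (add_cursor(8)): buffer="vvdufkeyvc" (len 10), cursors c1@0 c3@4 c2@6 c4@8, authorship ..........
After op 3 (insert('f')): buffer="fvvduffkfeyfvc" (len 14), cursors c1@1 c3@6 c2@9 c4@12, authorship 1....3..2..4..
After op 4 (move_left): buffer="fvvduffkfeyfvc" (len 14), cursors c1@0 c3@5 c2@8 c4@11, authorship 1....3..2..4..
After op 5 (insert('q')): buffer="qfvvduqffkqfeyqfvc" (len 18), cursors c1@1 c3@7 c2@11 c4@15, authorship 11....33..22..44..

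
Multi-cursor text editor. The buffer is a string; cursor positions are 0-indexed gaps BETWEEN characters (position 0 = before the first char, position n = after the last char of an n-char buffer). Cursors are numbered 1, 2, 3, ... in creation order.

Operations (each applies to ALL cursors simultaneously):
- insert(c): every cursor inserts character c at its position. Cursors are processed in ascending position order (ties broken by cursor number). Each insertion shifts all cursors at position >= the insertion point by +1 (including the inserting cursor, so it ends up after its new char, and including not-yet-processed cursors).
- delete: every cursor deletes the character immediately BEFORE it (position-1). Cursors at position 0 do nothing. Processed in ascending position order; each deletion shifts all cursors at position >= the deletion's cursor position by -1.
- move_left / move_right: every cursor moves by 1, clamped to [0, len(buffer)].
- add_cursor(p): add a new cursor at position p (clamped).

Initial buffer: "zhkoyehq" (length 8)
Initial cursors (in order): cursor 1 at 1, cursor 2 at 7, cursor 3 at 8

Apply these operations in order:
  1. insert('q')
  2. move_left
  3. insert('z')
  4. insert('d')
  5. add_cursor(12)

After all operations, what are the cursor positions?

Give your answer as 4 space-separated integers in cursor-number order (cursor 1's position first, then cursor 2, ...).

After op 1 (insert('q')): buffer="zqhkoyehqqq" (len 11), cursors c1@2 c2@9 c3@11, authorship .1......2.3
After op 2 (move_left): buffer="zqhkoyehqqq" (len 11), cursors c1@1 c2@8 c3@10, authorship .1......2.3
After op 3 (insert('z')): buffer="zzqhkoyehzqqzq" (len 14), cursors c1@2 c2@10 c3@13, authorship .11......22.33
After op 4 (insert('d')): buffer="zzdqhkoyehzdqqzdq" (len 17), cursors c1@3 c2@12 c3@16, authorship .111......222.333
After op 5 (add_cursor(12)): buffer="zzdqhkoyehzdqqzdq" (len 17), cursors c1@3 c2@12 c4@12 c3@16, authorship .111......222.333

Answer: 3 12 16 12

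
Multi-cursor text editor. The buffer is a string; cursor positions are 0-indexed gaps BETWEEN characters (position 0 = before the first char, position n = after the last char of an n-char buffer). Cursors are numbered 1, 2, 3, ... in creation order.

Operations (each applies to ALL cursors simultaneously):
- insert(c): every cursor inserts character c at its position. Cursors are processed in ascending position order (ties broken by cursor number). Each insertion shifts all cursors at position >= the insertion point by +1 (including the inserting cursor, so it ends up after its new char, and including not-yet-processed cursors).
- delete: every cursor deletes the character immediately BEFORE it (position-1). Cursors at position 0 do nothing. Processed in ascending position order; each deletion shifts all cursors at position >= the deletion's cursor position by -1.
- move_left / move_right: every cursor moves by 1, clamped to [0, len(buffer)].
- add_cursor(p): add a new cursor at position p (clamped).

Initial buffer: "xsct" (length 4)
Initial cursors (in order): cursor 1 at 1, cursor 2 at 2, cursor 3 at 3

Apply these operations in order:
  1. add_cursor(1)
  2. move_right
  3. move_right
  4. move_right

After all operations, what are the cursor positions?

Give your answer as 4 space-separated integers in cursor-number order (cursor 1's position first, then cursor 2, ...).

Answer: 4 4 4 4

Derivation:
After op 1 (add_cursor(1)): buffer="xsct" (len 4), cursors c1@1 c4@1 c2@2 c3@3, authorship ....
After op 2 (move_right): buffer="xsct" (len 4), cursors c1@2 c4@2 c2@3 c3@4, authorship ....
After op 3 (move_right): buffer="xsct" (len 4), cursors c1@3 c4@3 c2@4 c3@4, authorship ....
After op 4 (move_right): buffer="xsct" (len 4), cursors c1@4 c2@4 c3@4 c4@4, authorship ....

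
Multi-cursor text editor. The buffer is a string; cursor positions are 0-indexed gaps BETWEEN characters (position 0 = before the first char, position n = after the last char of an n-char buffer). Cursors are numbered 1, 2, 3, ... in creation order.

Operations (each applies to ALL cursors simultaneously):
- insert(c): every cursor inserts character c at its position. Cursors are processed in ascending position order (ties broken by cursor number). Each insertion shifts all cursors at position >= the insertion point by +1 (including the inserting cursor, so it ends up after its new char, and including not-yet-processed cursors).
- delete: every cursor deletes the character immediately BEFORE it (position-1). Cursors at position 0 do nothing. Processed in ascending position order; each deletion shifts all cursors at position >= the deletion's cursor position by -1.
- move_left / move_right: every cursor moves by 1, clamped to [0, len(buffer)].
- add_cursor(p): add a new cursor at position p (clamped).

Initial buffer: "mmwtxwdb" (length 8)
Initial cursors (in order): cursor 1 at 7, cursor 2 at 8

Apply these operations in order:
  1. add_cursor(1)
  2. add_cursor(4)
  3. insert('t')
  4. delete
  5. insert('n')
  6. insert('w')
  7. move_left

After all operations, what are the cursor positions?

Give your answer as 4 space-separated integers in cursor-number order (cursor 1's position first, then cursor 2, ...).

After op 1 (add_cursor(1)): buffer="mmwtxwdb" (len 8), cursors c3@1 c1@7 c2@8, authorship ........
After op 2 (add_cursor(4)): buffer="mmwtxwdb" (len 8), cursors c3@1 c4@4 c1@7 c2@8, authorship ........
After op 3 (insert('t')): buffer="mtmwttxwdtbt" (len 12), cursors c3@2 c4@6 c1@10 c2@12, authorship .3...4...1.2
After op 4 (delete): buffer="mmwtxwdb" (len 8), cursors c3@1 c4@4 c1@7 c2@8, authorship ........
After op 5 (insert('n')): buffer="mnmwtnxwdnbn" (len 12), cursors c3@2 c4@6 c1@10 c2@12, authorship .3...4...1.2
After op 6 (insert('w')): buffer="mnwmwtnwxwdnwbnw" (len 16), cursors c3@3 c4@8 c1@13 c2@16, authorship .33...44...11.22
After op 7 (move_left): buffer="mnwmwtnwxwdnwbnw" (len 16), cursors c3@2 c4@7 c1@12 c2@15, authorship .33...44...11.22

Answer: 12 15 2 7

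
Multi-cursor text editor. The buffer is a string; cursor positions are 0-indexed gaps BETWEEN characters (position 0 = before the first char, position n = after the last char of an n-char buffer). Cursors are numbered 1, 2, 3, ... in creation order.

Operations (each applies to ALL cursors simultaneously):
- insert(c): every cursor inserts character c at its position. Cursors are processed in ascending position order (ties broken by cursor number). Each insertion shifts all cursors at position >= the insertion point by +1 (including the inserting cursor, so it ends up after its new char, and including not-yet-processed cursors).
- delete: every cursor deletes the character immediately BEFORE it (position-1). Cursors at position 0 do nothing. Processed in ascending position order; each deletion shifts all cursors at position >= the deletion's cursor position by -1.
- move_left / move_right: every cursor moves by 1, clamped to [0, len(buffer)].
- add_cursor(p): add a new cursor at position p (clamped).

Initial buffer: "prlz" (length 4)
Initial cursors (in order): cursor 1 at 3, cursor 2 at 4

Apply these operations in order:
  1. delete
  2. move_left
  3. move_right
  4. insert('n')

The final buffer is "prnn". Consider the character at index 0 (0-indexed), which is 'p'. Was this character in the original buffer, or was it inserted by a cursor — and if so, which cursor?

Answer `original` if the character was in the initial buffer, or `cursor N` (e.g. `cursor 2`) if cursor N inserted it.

After op 1 (delete): buffer="pr" (len 2), cursors c1@2 c2@2, authorship ..
After op 2 (move_left): buffer="pr" (len 2), cursors c1@1 c2@1, authorship ..
After op 3 (move_right): buffer="pr" (len 2), cursors c1@2 c2@2, authorship ..
After op 4 (insert('n')): buffer="prnn" (len 4), cursors c1@4 c2@4, authorship ..12
Authorship (.=original, N=cursor N): . . 1 2
Index 0: author = original

Answer: original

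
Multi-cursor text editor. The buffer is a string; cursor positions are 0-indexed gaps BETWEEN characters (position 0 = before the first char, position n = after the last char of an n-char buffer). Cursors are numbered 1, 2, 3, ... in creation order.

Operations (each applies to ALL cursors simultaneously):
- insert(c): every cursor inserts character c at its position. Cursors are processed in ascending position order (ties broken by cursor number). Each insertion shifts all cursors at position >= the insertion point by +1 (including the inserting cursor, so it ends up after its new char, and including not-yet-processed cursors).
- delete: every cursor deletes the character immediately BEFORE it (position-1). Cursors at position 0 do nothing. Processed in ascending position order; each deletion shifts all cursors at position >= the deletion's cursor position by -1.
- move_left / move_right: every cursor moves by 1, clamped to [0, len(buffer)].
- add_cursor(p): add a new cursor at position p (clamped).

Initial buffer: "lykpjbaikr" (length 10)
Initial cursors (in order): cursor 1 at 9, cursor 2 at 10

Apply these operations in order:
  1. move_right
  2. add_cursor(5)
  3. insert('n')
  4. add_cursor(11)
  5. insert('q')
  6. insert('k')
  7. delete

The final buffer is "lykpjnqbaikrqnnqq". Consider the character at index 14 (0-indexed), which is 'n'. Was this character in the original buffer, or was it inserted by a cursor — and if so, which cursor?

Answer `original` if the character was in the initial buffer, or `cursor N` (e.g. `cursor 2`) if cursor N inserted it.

After op 1 (move_right): buffer="lykpjbaikr" (len 10), cursors c1@10 c2@10, authorship ..........
After op 2 (add_cursor(5)): buffer="lykpjbaikr" (len 10), cursors c3@5 c1@10 c2@10, authorship ..........
After op 3 (insert('n')): buffer="lykpjnbaikrnn" (len 13), cursors c3@6 c1@13 c2@13, authorship .....3.....12
After op 4 (add_cursor(11)): buffer="lykpjnbaikrnn" (len 13), cursors c3@6 c4@11 c1@13 c2@13, authorship .....3.....12
After op 5 (insert('q')): buffer="lykpjnqbaikrqnnqq" (len 17), cursors c3@7 c4@13 c1@17 c2@17, authorship .....33.....41212
After op 6 (insert('k')): buffer="lykpjnqkbaikrqknnqqkk" (len 21), cursors c3@8 c4@15 c1@21 c2@21, authorship .....333.....44121212
After op 7 (delete): buffer="lykpjnqbaikrqnnqq" (len 17), cursors c3@7 c4@13 c1@17 c2@17, authorship .....33.....41212
Authorship (.=original, N=cursor N): . . . . . 3 3 . . . . . 4 1 2 1 2
Index 14: author = 2

Answer: cursor 2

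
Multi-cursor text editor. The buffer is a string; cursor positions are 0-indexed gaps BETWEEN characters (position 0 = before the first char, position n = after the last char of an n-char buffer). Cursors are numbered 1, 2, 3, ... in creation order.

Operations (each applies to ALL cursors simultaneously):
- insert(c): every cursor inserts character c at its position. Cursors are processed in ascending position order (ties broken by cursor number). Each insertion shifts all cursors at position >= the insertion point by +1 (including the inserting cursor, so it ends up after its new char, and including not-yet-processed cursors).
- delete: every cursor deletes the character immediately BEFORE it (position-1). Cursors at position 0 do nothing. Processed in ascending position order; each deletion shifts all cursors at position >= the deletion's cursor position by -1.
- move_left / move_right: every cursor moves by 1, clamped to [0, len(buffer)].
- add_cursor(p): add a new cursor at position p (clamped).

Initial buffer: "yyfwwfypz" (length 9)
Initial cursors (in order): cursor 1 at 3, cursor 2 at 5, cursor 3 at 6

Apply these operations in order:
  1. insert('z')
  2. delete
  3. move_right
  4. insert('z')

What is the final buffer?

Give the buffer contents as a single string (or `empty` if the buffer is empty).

After op 1 (insert('z')): buffer="yyfzwwzfzypz" (len 12), cursors c1@4 c2@7 c3@9, authorship ...1..2.3...
After op 2 (delete): buffer="yyfwwfypz" (len 9), cursors c1@3 c2@5 c3@6, authorship .........
After op 3 (move_right): buffer="yyfwwfypz" (len 9), cursors c1@4 c2@6 c3@7, authorship .........
After op 4 (insert('z')): buffer="yyfwzwfzyzpz" (len 12), cursors c1@5 c2@8 c3@10, authorship ....1..2.3..

Answer: yyfwzwfzyzpz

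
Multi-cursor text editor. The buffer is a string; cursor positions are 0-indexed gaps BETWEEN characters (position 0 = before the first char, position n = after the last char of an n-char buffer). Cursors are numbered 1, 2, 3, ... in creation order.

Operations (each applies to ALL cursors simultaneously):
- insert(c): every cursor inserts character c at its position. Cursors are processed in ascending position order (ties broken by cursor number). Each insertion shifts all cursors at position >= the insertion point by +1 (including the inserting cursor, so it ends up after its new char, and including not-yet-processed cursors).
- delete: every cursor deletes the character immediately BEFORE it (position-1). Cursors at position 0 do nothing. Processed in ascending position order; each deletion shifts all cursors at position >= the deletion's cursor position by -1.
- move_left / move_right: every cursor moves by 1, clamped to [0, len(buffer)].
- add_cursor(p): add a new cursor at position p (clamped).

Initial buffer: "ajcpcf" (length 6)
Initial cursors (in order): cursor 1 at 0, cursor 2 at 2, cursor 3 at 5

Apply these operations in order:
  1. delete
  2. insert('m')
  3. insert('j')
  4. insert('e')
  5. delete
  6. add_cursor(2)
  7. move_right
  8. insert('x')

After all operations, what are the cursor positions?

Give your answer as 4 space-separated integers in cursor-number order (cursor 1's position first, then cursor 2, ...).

Answer: 5 9 14 5

Derivation:
After op 1 (delete): buffer="acpf" (len 4), cursors c1@0 c2@1 c3@3, authorship ....
After op 2 (insert('m')): buffer="mamcpmf" (len 7), cursors c1@1 c2@3 c3@6, authorship 1.2..3.
After op 3 (insert('j')): buffer="mjamjcpmjf" (len 10), cursors c1@2 c2@5 c3@9, authorship 11.22..33.
After op 4 (insert('e')): buffer="mjeamjecpmjef" (len 13), cursors c1@3 c2@7 c3@12, authorship 111.222..333.
After op 5 (delete): buffer="mjamjcpmjf" (len 10), cursors c1@2 c2@5 c3@9, authorship 11.22..33.
After op 6 (add_cursor(2)): buffer="mjamjcpmjf" (len 10), cursors c1@2 c4@2 c2@5 c3@9, authorship 11.22..33.
After op 7 (move_right): buffer="mjamjcpmjf" (len 10), cursors c1@3 c4@3 c2@6 c3@10, authorship 11.22..33.
After op 8 (insert('x')): buffer="mjaxxmjcxpmjfx" (len 14), cursors c1@5 c4@5 c2@9 c3@14, authorship 11.1422.2.33.3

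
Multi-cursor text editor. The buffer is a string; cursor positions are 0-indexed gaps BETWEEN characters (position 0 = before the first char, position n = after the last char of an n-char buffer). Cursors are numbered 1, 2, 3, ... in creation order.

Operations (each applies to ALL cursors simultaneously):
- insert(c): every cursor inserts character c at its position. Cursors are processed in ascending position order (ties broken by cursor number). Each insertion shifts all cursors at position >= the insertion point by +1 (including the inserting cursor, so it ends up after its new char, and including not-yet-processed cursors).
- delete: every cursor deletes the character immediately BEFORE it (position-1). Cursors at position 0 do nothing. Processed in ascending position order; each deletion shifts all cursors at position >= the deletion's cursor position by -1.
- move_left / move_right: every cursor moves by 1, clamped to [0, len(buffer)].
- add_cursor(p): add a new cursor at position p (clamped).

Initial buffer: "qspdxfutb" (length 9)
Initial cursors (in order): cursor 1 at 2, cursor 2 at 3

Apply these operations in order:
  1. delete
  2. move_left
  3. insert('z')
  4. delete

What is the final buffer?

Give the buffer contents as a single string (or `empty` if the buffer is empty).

Answer: qdxfutb

Derivation:
After op 1 (delete): buffer="qdxfutb" (len 7), cursors c1@1 c2@1, authorship .......
After op 2 (move_left): buffer="qdxfutb" (len 7), cursors c1@0 c2@0, authorship .......
After op 3 (insert('z')): buffer="zzqdxfutb" (len 9), cursors c1@2 c2@2, authorship 12.......
After op 4 (delete): buffer="qdxfutb" (len 7), cursors c1@0 c2@0, authorship .......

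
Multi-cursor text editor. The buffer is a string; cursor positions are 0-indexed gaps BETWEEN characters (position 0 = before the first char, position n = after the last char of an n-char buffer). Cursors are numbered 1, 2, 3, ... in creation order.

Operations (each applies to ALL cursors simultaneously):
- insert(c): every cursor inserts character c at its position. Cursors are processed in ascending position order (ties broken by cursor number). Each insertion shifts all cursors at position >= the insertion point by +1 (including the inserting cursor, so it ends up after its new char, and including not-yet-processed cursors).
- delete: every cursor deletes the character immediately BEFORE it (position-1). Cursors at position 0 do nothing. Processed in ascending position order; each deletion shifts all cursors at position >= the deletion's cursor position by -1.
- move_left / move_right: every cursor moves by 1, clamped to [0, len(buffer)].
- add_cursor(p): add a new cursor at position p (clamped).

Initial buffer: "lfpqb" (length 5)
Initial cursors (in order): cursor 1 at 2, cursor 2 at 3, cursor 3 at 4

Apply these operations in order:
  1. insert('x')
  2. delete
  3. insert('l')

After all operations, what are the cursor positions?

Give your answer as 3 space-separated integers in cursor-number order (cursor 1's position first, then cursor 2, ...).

After op 1 (insert('x')): buffer="lfxpxqxb" (len 8), cursors c1@3 c2@5 c3@7, authorship ..1.2.3.
After op 2 (delete): buffer="lfpqb" (len 5), cursors c1@2 c2@3 c3@4, authorship .....
After op 3 (insert('l')): buffer="lflplqlb" (len 8), cursors c1@3 c2@5 c3@7, authorship ..1.2.3.

Answer: 3 5 7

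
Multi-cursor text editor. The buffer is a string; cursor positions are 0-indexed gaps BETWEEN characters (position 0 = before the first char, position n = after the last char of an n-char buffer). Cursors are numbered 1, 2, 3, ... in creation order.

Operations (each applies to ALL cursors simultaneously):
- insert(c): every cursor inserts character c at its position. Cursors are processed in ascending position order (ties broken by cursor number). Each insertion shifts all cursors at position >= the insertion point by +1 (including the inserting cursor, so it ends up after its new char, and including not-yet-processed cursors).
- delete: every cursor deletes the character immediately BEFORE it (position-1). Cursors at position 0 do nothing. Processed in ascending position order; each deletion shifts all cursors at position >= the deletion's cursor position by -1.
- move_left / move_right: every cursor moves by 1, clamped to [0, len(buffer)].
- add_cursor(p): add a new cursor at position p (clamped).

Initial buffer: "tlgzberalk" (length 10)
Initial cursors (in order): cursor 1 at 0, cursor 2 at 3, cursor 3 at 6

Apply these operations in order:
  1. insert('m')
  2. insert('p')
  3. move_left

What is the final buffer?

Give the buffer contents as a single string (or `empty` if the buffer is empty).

After op 1 (insert('m')): buffer="mtlgmzbemralk" (len 13), cursors c1@1 c2@5 c3@9, authorship 1...2...3....
After op 2 (insert('p')): buffer="mptlgmpzbempralk" (len 16), cursors c1@2 c2@7 c3@12, authorship 11...22...33....
After op 3 (move_left): buffer="mptlgmpzbempralk" (len 16), cursors c1@1 c2@6 c3@11, authorship 11...22...33....

Answer: mptlgmpzbempralk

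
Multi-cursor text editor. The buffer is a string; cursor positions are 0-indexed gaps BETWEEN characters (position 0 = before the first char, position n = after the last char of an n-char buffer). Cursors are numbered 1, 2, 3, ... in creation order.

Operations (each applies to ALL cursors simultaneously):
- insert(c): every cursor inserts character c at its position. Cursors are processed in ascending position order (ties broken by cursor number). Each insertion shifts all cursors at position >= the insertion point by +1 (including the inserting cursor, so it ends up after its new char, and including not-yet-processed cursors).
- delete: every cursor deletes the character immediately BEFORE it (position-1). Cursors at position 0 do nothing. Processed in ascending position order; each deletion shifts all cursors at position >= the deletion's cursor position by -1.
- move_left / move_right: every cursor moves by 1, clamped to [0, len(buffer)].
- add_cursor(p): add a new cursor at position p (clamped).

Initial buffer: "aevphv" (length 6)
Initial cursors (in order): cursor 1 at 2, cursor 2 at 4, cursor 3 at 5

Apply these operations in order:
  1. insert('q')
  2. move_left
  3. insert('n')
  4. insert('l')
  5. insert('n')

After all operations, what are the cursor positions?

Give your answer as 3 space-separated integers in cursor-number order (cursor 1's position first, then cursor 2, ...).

After op 1 (insert('q')): buffer="aeqvpqhqv" (len 9), cursors c1@3 c2@6 c3@8, authorship ..1..2.3.
After op 2 (move_left): buffer="aeqvpqhqv" (len 9), cursors c1@2 c2@5 c3@7, authorship ..1..2.3.
After op 3 (insert('n')): buffer="aenqvpnqhnqv" (len 12), cursors c1@3 c2@7 c3@10, authorship ..11..22.33.
After op 4 (insert('l')): buffer="aenlqvpnlqhnlqv" (len 15), cursors c1@4 c2@9 c3@13, authorship ..111..222.333.
After op 5 (insert('n')): buffer="aenlnqvpnlnqhnlnqv" (len 18), cursors c1@5 c2@11 c3@16, authorship ..1111..2222.3333.

Answer: 5 11 16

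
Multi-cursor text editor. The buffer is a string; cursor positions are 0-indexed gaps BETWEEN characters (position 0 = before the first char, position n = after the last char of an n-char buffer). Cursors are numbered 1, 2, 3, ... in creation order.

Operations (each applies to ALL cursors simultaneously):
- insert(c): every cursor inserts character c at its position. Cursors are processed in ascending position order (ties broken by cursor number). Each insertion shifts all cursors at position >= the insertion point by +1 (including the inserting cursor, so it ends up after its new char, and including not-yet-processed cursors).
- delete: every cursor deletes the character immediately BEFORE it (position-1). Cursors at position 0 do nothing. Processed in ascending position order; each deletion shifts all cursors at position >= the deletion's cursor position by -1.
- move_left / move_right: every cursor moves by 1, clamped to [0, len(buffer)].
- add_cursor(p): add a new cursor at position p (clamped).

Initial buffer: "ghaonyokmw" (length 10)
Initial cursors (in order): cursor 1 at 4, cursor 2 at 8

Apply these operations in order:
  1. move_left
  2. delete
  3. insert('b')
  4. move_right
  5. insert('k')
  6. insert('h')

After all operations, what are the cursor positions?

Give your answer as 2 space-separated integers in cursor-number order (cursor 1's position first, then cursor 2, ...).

After op 1 (move_left): buffer="ghaonyokmw" (len 10), cursors c1@3 c2@7, authorship ..........
After op 2 (delete): buffer="ghonykmw" (len 8), cursors c1@2 c2@5, authorship ........
After op 3 (insert('b')): buffer="ghbonybkmw" (len 10), cursors c1@3 c2@7, authorship ..1...2...
After op 4 (move_right): buffer="ghbonybkmw" (len 10), cursors c1@4 c2@8, authorship ..1...2...
After op 5 (insert('k')): buffer="ghboknybkkmw" (len 12), cursors c1@5 c2@10, authorship ..1.1..2.2..
After op 6 (insert('h')): buffer="ghbokhnybkkhmw" (len 14), cursors c1@6 c2@12, authorship ..1.11..2.22..

Answer: 6 12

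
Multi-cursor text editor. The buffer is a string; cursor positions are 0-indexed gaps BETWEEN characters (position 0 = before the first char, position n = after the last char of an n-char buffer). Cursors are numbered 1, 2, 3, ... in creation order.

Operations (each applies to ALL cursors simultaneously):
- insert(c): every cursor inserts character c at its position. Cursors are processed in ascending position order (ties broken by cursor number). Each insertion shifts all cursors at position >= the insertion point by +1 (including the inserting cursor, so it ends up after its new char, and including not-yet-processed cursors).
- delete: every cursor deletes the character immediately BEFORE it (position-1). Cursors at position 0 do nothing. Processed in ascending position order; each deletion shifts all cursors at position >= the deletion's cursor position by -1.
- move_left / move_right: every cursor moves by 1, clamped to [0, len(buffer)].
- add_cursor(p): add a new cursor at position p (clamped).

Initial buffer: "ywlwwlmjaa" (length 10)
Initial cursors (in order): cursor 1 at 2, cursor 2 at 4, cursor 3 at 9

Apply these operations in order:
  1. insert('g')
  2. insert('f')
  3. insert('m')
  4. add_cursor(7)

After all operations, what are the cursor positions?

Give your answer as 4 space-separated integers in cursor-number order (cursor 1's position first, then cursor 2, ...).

Answer: 5 10 18 7

Derivation:
After op 1 (insert('g')): buffer="ywglwgwlmjaga" (len 13), cursors c1@3 c2@6 c3@12, authorship ..1..2.....3.
After op 2 (insert('f')): buffer="ywgflwgfwlmjagfa" (len 16), cursors c1@4 c2@8 c3@15, authorship ..11..22.....33.
After op 3 (insert('m')): buffer="ywgfmlwgfmwlmjagfma" (len 19), cursors c1@5 c2@10 c3@18, authorship ..111..222.....333.
After op 4 (add_cursor(7)): buffer="ywgfmlwgfmwlmjagfma" (len 19), cursors c1@5 c4@7 c2@10 c3@18, authorship ..111..222.....333.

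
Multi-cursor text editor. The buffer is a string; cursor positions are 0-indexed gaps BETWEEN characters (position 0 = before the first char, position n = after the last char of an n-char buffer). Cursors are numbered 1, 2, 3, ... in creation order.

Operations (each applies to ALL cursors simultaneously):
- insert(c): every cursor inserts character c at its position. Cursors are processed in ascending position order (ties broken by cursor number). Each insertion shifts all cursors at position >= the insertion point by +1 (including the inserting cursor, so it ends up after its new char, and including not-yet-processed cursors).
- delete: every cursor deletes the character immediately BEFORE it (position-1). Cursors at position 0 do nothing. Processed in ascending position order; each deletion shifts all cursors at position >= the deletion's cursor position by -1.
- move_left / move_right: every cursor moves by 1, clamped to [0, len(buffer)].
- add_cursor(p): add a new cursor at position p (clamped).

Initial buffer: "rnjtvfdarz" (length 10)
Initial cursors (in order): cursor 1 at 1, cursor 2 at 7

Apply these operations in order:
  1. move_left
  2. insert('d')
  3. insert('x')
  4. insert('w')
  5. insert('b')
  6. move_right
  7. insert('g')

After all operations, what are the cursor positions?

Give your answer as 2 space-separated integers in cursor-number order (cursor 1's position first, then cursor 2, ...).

After op 1 (move_left): buffer="rnjtvfdarz" (len 10), cursors c1@0 c2@6, authorship ..........
After op 2 (insert('d')): buffer="drnjtvfddarz" (len 12), cursors c1@1 c2@8, authorship 1......2....
After op 3 (insert('x')): buffer="dxrnjtvfdxdarz" (len 14), cursors c1@2 c2@10, authorship 11......22....
After op 4 (insert('w')): buffer="dxwrnjtvfdxwdarz" (len 16), cursors c1@3 c2@12, authorship 111......222....
After op 5 (insert('b')): buffer="dxwbrnjtvfdxwbdarz" (len 18), cursors c1@4 c2@14, authorship 1111......2222....
After op 6 (move_right): buffer="dxwbrnjtvfdxwbdarz" (len 18), cursors c1@5 c2@15, authorship 1111......2222....
After op 7 (insert('g')): buffer="dxwbrgnjtvfdxwbdgarz" (len 20), cursors c1@6 c2@17, authorship 1111.1.....2222.2...

Answer: 6 17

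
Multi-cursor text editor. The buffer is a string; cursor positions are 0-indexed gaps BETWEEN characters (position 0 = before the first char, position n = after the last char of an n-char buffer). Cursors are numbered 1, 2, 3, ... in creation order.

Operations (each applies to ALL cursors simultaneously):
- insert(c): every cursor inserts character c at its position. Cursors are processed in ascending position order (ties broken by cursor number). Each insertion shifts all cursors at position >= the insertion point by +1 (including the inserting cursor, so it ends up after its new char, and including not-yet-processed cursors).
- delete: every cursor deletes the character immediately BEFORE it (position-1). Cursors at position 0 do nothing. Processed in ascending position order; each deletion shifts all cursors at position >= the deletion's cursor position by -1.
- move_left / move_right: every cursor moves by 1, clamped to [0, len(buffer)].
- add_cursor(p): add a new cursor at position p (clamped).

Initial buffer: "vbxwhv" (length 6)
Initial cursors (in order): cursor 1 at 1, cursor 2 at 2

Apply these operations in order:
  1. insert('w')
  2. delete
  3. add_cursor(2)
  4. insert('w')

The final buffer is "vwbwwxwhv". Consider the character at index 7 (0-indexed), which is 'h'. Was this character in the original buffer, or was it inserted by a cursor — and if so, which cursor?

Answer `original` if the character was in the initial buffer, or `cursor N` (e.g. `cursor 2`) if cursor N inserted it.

After op 1 (insert('w')): buffer="vwbwxwhv" (len 8), cursors c1@2 c2@4, authorship .1.2....
After op 2 (delete): buffer="vbxwhv" (len 6), cursors c1@1 c2@2, authorship ......
After op 3 (add_cursor(2)): buffer="vbxwhv" (len 6), cursors c1@1 c2@2 c3@2, authorship ......
After op 4 (insert('w')): buffer="vwbwwxwhv" (len 9), cursors c1@2 c2@5 c3@5, authorship .1.23....
Authorship (.=original, N=cursor N): . 1 . 2 3 . . . .
Index 7: author = original

Answer: original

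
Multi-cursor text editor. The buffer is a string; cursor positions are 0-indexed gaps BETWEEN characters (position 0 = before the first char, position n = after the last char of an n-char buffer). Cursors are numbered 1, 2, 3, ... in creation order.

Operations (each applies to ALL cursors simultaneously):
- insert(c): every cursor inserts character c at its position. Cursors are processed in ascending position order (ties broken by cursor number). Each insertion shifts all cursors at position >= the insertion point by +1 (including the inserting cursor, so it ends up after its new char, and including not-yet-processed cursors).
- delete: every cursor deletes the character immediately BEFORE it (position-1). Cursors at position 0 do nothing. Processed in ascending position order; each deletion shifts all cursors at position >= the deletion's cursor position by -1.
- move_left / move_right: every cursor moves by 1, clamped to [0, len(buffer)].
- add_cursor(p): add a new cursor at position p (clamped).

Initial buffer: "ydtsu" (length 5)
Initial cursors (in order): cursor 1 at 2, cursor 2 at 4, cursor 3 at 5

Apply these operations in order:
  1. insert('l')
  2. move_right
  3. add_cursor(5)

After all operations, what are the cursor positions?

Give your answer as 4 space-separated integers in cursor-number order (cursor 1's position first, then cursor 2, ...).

Answer: 4 7 8 5

Derivation:
After op 1 (insert('l')): buffer="ydltslul" (len 8), cursors c1@3 c2@6 c3@8, authorship ..1..2.3
After op 2 (move_right): buffer="ydltslul" (len 8), cursors c1@4 c2@7 c3@8, authorship ..1..2.3
After op 3 (add_cursor(5)): buffer="ydltslul" (len 8), cursors c1@4 c4@5 c2@7 c3@8, authorship ..1..2.3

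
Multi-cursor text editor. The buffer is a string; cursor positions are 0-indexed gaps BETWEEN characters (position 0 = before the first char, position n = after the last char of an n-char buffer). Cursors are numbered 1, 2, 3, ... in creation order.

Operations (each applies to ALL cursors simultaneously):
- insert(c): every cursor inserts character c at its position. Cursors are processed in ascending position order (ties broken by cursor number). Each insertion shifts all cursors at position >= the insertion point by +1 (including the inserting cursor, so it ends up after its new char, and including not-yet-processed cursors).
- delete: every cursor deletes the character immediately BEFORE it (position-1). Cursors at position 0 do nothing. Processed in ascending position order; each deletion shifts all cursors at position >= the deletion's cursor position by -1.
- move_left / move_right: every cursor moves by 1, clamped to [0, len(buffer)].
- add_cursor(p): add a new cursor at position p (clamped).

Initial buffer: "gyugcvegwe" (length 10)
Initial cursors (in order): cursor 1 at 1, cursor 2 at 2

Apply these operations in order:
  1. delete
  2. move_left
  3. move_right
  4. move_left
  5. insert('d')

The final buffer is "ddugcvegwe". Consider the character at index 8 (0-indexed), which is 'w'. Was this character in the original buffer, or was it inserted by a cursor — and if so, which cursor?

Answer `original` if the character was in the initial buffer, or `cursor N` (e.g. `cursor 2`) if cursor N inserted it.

After op 1 (delete): buffer="ugcvegwe" (len 8), cursors c1@0 c2@0, authorship ........
After op 2 (move_left): buffer="ugcvegwe" (len 8), cursors c1@0 c2@0, authorship ........
After op 3 (move_right): buffer="ugcvegwe" (len 8), cursors c1@1 c2@1, authorship ........
After op 4 (move_left): buffer="ugcvegwe" (len 8), cursors c1@0 c2@0, authorship ........
After op 5 (insert('d')): buffer="ddugcvegwe" (len 10), cursors c1@2 c2@2, authorship 12........
Authorship (.=original, N=cursor N): 1 2 . . . . . . . .
Index 8: author = original

Answer: original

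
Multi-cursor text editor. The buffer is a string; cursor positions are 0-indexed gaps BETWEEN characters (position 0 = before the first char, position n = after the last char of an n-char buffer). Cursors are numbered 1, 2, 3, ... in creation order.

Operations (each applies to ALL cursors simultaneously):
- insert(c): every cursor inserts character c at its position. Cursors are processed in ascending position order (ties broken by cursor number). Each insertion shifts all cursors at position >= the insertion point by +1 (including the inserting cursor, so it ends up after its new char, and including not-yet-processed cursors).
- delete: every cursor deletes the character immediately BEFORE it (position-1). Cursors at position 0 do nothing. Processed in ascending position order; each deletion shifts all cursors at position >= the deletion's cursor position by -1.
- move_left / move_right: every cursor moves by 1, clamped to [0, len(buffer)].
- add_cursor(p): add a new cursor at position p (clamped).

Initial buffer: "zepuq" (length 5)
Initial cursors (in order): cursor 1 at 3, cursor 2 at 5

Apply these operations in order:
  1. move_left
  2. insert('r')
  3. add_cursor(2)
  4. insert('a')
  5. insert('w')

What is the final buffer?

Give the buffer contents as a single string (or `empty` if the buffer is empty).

Answer: zeawrawpurawq

Derivation:
After op 1 (move_left): buffer="zepuq" (len 5), cursors c1@2 c2@4, authorship .....
After op 2 (insert('r')): buffer="zerpurq" (len 7), cursors c1@3 c2@6, authorship ..1..2.
After op 3 (add_cursor(2)): buffer="zerpurq" (len 7), cursors c3@2 c1@3 c2@6, authorship ..1..2.
After op 4 (insert('a')): buffer="zearapuraq" (len 10), cursors c3@3 c1@5 c2@9, authorship ..311..22.
After op 5 (insert('w')): buffer="zeawrawpurawq" (len 13), cursors c3@4 c1@7 c2@12, authorship ..33111..222.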